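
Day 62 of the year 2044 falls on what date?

March 2, 2044

January has 31 days (62 − 31 = 31 remain).
February has 29 days (31 − 29 = 2 remain).
2 into March → March 2.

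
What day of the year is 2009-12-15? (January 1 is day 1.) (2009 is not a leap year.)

349

Days in months before December: 31 + 28 + 31 + 30 + 31 + 30 + 31 + 31 + 30 + 31 + 30 = 334.
Plus 15 days into December → day 349.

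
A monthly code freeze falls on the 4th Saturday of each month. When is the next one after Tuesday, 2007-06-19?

2007-06-23

June 2007 starts on a Friday; its first Saturday is the 2nd, so the 4th Saturday is the 23rd — 2007-06-23.
2007-06-23 is after 2007-06-19, so that is the next one.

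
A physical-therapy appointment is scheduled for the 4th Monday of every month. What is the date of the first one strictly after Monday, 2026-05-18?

May 2026 starts on a Friday; its first Monday is the 4th, so the 4th Monday is the 25th — 2026-05-25.
2026-05-25 is after 2026-05-18, so that is the next one.

2026-05-25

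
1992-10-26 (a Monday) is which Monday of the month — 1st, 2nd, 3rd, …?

4th

Day 26 falls in week ⌈26/7⌉ of the month.
Days 1–7 hold the 1st Monday, 8–14 the 2nd, 15–21 the 3rd, 22–28 the 4th, 29–31 the 5th.
26 is in the range for the 4th.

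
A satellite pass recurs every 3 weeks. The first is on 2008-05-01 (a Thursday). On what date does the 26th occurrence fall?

The 26th occurrence is 25 intervals after the first: 25 × 21 = 525 days after 2008-05-01.
May has 31 days — 30 days to the end of May leaves 495.
From end of May to end of 2008 is 214 days (281 left).
January has 31 days (250 left).
February has 28 days (222 left).
March has 31 days (191 left).
April has 30 days (161 left).
May has 31 days (130 left).
June has 30 days (100 left).
July has 31 days (69 left).
August has 31 days (38 left).
September has 30 days (8 left).
8 days into October → 2009-10-08.

2009-10-08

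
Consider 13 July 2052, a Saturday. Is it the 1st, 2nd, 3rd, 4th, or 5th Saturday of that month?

Day 13 falls in week ⌈13/7⌉ of the month.
Days 1–7 hold the 1st Saturday, 8–14 the 2nd, 15–21 the 3rd, 22–28 the 4th, 29–31 the 5th.
13 is in the range for the 2nd.

2nd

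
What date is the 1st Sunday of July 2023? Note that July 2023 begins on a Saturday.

2023-07-02

July 2023 begins on a Saturday, so the first Sunday is July 2 (1 day later).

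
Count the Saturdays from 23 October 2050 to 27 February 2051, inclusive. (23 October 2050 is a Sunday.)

23 October 2050 is a Sunday; the first Saturday on or after it is 29 October 2050 (6 days later).
From 29 October 2050 to 27 February 2051: 2 + 30 + 31 + 31 + 27 = 121 days (rest of October, November, December, January, February).
121 ÷ 7 = 17 full weeks with remainder 2, so 17 more Saturdays after the first → 18.

18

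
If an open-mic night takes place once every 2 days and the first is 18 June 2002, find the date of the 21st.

28 July 2002

The 21st occurrence is 20 intervals after the first: 20 × 2 = 40 days after 18 June 2002.
June has 30 days — 12 days to the end of June leaves 28.
28 days into July → 28 July 2002.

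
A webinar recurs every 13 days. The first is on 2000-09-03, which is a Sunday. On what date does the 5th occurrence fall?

The 5th occurrence is 4 intervals after the first: 4 × 13 = 52 days after 2000-09-03.
September has 30 days — 27 days to the end of September leaves 25.
25 days into October → 2000-10-25.

2000-10-25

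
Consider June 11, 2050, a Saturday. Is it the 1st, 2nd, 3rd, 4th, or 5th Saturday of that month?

2nd

Day 11 falls in week ⌈11/7⌉ of the month.
Days 1–7 hold the 1st Saturday, 8–14 the 2nd, 15–21 the 3rd, 22–28 the 4th, 29–31 the 5th.
11 is in the range for the 2nd.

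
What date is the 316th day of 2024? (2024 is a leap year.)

11 November 2024

January has 31 days (316 − 31 = 285 remain).
February has 29 days (285 − 29 = 256 remain).
March has 31 days (256 − 31 = 225 remain).
April has 30 days (225 − 30 = 195 remain).
May has 31 days (195 − 31 = 164 remain).
June has 30 days (164 − 30 = 134 remain).
July has 31 days (134 − 31 = 103 remain).
August has 31 days (103 − 31 = 72 remain).
September has 30 days (72 − 30 = 42 remain).
October has 31 days (42 − 31 = 11 remain).
11 into November → November 11.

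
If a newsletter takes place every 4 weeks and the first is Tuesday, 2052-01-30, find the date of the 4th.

2052-04-23

The 4th occurrence is 3 intervals after the first: 3 × 28 = 84 days after 2052-01-30.
January has 31 days — 1 day to the end of January leaves 83.
February has 29 days (54 left).
March has 31 days (23 left).
23 days into April → 2052-04-23.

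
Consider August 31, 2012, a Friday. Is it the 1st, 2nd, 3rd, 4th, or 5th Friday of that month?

Day 31 falls in week ⌈31/7⌉ of the month.
Days 1–7 hold the 1st Friday, 8–14 the 2nd, 15–21 the 3rd, 22–28 the 4th, 29–31 the 5th.
31 is in the range for the 5th.

5th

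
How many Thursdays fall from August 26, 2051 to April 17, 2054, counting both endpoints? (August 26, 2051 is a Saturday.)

August 26, 2051 is a Saturday; the first Thursday on or after it is August 31, 2051 (5 days later).
From August 31, 2051 to April 17, 2054: 122 + 366 + 365 + 107 = 960 days (rest of 2051, 2052, 2053, to April 17, 2054 in 2054).
960 ÷ 7 = 137 full weeks with remainder 1, so 137 more Thursdays after the first → 138.

138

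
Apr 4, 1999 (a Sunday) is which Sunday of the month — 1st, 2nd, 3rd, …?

1st

Day 4 falls in week ⌈4/7⌉ of the month.
Days 1–7 hold the 1st Sunday, 8–14 the 2nd, 15–21 the 3rd, 22–28 the 4th, 29–31 the 5th.
4 is in the range for the 1st.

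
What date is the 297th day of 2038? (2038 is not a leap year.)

October 24, 2038

January has 31 days (297 − 31 = 266 remain).
February has 28 days (266 − 28 = 238 remain).
March has 31 days (238 − 31 = 207 remain).
April has 30 days (207 − 30 = 177 remain).
May has 31 days (177 − 31 = 146 remain).
June has 30 days (146 − 30 = 116 remain).
July has 31 days (116 − 31 = 85 remain).
August has 31 days (85 − 31 = 54 remain).
September has 30 days (54 − 30 = 24 remain).
24 into October → October 24.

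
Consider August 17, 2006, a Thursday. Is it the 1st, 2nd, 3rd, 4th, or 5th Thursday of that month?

3rd

Day 17 falls in week ⌈17/7⌉ of the month.
Days 1–7 hold the 1st Thursday, 8–14 the 2nd, 15–21 the 3rd, 22–28 the 4th, 29–31 the 5th.
17 is in the range for the 3rd.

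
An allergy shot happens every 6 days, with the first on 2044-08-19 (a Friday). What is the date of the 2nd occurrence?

The 2nd occurrence is 1 interval after the first: 1 × 6 = 6 days after 2044-08-19.
6 days later is 2044-08-25.

2044-08-25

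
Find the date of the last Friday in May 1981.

29 May 1981

May 1981 begins on a Friday, so the first Friday is May 1.
May 1981 has 31 days. Adding weeks: 1, 8, 15, 22, 29 — the last one ≤ 31 is the 29th.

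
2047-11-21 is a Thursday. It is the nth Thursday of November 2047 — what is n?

Day 21 falls in week ⌈21/7⌉ of the month.
Days 1–7 hold the 1st Thursday, 8–14 the 2nd, 15–21 the 3rd, 22–28 the 4th, 29–31 the 5th.
21 is in the range for the 3rd.

3rd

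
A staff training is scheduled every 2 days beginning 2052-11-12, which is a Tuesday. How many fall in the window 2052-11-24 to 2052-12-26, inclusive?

17

Occurrences land 2·i days after 2052-11-12 for i = 0, 1, 2, …
2052-11-24 is 12 days after the start; 12 ÷ 2 = 6 remainder 0. First occurrence in the window: #7 on 2052-11-24 (6×2 = 12 days in).
2052-12-26 is 44 days after the start; 44 ÷ 2 = 22 remainder 0. Last occurrence in the window: #23 on 2052-12-26.
Occurrences #7 through #23: 17 in total.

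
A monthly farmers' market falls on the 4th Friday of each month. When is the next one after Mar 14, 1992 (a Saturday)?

Mar 1992 starts on a Sunday; its first Friday is the 6th, so the 4th Friday is the 27th — Mar 27, 1992.
Mar 27, 1992 is after Mar 14, 1992, so that is the next one.

Mar 27, 1992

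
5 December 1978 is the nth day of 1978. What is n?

Days in months before December: 31 + 28 + 31 + 30 + 31 + 30 + 31 + 31 + 30 + 31 + 30 = 334.
Plus 5 days into December → day 339.

339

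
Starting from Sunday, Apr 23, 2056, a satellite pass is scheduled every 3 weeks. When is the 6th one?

The 6th occurrence is 5 intervals after the first: 5 × 21 = 105 days after Apr 23, 2056.
Apr has 30 days — 7 days to the end of Apr leaves 98.
May has 31 days (67 left).
Jun has 30 days (37 left).
Jul has 31 days (6 left).
6 days into Aug → Aug 6, 2056.

Aug 6, 2056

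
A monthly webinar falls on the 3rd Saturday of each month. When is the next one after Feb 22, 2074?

Feb 2074 starts on a Thursday; its first Saturday is the 3rd, so the 3rd Saturday is the 17th — Feb 17, 2074.
That is not after Feb 22, 2074, so look at Mar 2074.
Mar 2074 starts on a Thursday; its first Saturday is the 3rd, so the 3rd Saturday is the 17th — Mar 17, 2074.

Mar 17, 2074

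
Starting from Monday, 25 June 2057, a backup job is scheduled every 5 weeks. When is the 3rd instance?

3 September 2057

The 3rd occurrence is 2 intervals after the first: 2 × 35 = 70 days after 25 June 2057.
June has 30 days — 5 days to the end of June leaves 65.
July has 31 days (34 left).
August has 31 days (3 left).
3 days into September → 3 September 2057.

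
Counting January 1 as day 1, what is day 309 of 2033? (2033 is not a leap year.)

Nov 5, 2033

Jan has 31 days (309 − 31 = 278 remain).
Feb has 28 days (278 − 28 = 250 remain).
Mar has 31 days (250 − 31 = 219 remain).
Apr has 30 days (219 − 30 = 189 remain).
May has 31 days (189 − 31 = 158 remain).
Jun has 30 days (158 − 30 = 128 remain).
Jul has 31 days (128 − 31 = 97 remain).
Aug has 31 days (97 − 31 = 66 remain).
Sep has 30 days (66 − 30 = 36 remain).
Oct has 31 days (36 − 31 = 5 remain).
5 into Nov → Nov 5.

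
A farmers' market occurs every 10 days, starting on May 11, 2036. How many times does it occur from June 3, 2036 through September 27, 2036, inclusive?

11

Occurrences land 10·i days after May 11, 2036 for i = 0, 1, 2, …
June 3, 2036 is 23 days after the start; 23 ÷ 10 = 2 remainder 3; since the remainder is 3, round up to i = 3. First occurrence in the window: #4 on June 10, 2036 (3×10 = 30 days in).
September 27, 2036 is 139 days after the start; 139 ÷ 10 = 13 remainder 9. Last occurrence in the window: #14 on September 18, 2036.
Occurrences #4 through #14: 11 in total.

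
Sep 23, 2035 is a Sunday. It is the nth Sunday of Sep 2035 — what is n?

Day 23 falls in week ⌈23/7⌉ of the month.
Days 1–7 hold the 1st Sunday, 8–14 the 2nd, 15–21 the 3rd, 22–28 the 4th, 29–31 the 5th.
23 is in the range for the 4th.

4th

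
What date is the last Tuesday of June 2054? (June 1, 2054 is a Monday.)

2054-06-30

June 2054 begins on a Monday, so the first Tuesday is June 2 (1 day later).
June 2054 has 30 days. Adding weeks: 2, 9, 16, 23, 30 — the last one ≤ 30 is the 30th.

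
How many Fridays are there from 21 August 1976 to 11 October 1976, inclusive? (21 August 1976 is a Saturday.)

21 August 1976 is a Saturday; the first Friday on or after it is 27 August 1976 (6 days later).
From 27 August 1976 to 11 October 1976: 4 + 30 + 11 = 45 days (rest of August, September, October).
45 ÷ 7 = 6 full weeks with remainder 3, so 6 more Fridays after the first → 7.

7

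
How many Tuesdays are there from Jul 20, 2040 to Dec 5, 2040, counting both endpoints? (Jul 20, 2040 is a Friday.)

20

Jul 20, 2040 is a Friday; the first Tuesday on or after it is Jul 24, 2040 (4 days later).
From Jul 24, 2040 to Dec 5, 2040: 7 + 31 + 30 + 31 + 30 + 5 = 134 days (rest of Jul, Aug, Sep, Oct, Nov, Dec).
134 ÷ 7 = 19 full weeks with remainder 1, so 19 more Tuesdays after the first → 20.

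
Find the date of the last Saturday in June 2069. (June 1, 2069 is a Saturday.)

June 2069 begins on a Saturday, so the first Saturday is June 1.
June 2069 has 30 days. Adding weeks: 1, 8, 15, 22, 29 — the last one ≤ 30 is the 29th.

29 June 2069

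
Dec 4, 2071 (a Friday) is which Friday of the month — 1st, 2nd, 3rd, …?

Day 4 falls in week ⌈4/7⌉ of the month.
Days 1–7 hold the 1st Friday, 8–14 the 2nd, 15–21 the 3rd, 22–28 the 4th, 29–31 the 5th.
4 is in the range for the 1st.

1st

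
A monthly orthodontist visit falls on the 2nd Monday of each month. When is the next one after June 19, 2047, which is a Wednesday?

July 8, 2047

June 2047 starts on a Saturday; its first Monday is the 3rd, so the 2nd Monday is the 10th — June 10, 2047.
That is not after June 19, 2047, so look at July 2047.
July 2047 starts on a Monday; its first Monday is the 1st, so the 2nd Monday is the 8th — July 8, 2047.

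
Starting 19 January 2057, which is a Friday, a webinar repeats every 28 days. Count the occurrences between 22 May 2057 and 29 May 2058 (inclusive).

Occurrences land 28·i days after 19 January 2057 for i = 0, 1, 2, …
22 May 2057 is 123 days after the start; 123 ÷ 28 = 4 remainder 11; since the remainder is 11, round up to i = 5. First occurrence in the window: #6 on 8 June 2057 (5×28 = 140 days in).
29 May 2058 is 495 days after the start; 495 ÷ 28 = 17 remainder 19. Last occurrence in the window: #18 on 10 May 2058.
Occurrences #6 through #18: 13 in total.

13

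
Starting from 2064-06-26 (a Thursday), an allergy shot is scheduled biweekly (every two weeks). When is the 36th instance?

The 36th occurrence is 35 intervals after the first: 35 × 14 = 490 days after 2064-06-26.
June has 30 days — 4 days to the end of June leaves 486.
From end of June to end of 2064 is 184 days (302 left).
January has 31 days (271 left).
February has 28 days (243 left).
March has 31 days (212 left).
April has 30 days (182 left).
May has 31 days (151 left).
June has 30 days (121 left).
July has 31 days (90 left).
August has 31 days (59 left).
September has 30 days (29 left).
29 days into October → 2065-10-29.

2065-10-29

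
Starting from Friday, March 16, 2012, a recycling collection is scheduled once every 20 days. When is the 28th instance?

September 7, 2013

The 28th occurrence is 27 intervals after the first: 27 × 20 = 540 days after March 16, 2012.
March has 31 days — 15 days to the end of March leaves 525.
From end of March to end of 2012 is 275 days (250 left).
January has 31 days (219 left).
February has 28 days (191 left).
March has 31 days (160 left).
April has 30 days (130 left).
May has 31 days (99 left).
June has 30 days (69 left).
July has 31 days (38 left).
August has 31 days (7 left).
7 days into September → September 7, 2013.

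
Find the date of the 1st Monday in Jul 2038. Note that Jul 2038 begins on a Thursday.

Jul 2038 begins on a Thursday, so the first Monday is Jul 5 (4 days later).

Jul 5, 2038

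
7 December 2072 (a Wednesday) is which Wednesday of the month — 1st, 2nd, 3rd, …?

Day 7 falls in week ⌈7/7⌉ of the month.
Days 1–7 hold the 1st Wednesday, 8–14 the 2nd, 15–21 the 3rd, 22–28 the 4th, 29–31 the 5th.
7 is in the range for the 1st.

1st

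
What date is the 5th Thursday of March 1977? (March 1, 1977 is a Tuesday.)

March 1977 begins on a Tuesday, so the first Thursday is March 3 (2 days later).
The 5th Thursday is 4 weeks later: 3 + 28 = 31.

31 March 1977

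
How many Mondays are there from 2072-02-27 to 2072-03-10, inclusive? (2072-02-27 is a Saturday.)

2

2072-02-27 is a Saturday; the first Monday on or after it is 2072-02-29 (2 days later).
From 2072-02-29 to 2072-03-10: 0 + 10 = 10 days (rest of February, March).
10 ÷ 7 = 1 full weeks with remainder 3, so 1 more Mondays after the first → 2.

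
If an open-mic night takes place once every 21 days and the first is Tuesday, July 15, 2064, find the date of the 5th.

The 5th occurrence is 4 intervals after the first: 4 × 21 = 84 days after July 15, 2064.
July has 31 days — 16 days to the end of July leaves 68.
August has 31 days (37 left).
September has 30 days (7 left).
7 days into October → October 7, 2064.

October 7, 2064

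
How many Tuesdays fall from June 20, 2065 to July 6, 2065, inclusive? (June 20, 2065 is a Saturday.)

June 20, 2065 is a Saturday; the first Tuesday on or after it is June 23, 2065 (3 days later).
From June 23, 2065 to July 6, 2065: 7 + 6 = 13 days (rest of June, July).
13 ÷ 7 = 1 full weeks with remainder 6, so 1 more Tuesdays after the first → 2.

2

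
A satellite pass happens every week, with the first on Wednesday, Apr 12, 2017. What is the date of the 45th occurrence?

The 45th occurrence is 44 intervals after the first: 44 × 7 = 308 days after Apr 12, 2017.
Apr has 30 days — 18 days to the end of Apr leaves 290.
May has 31 days (259 left).
Jun has 30 days (229 left).
Jul has 31 days (198 left).
Aug has 31 days (167 left).
Sep has 30 days (137 left).
Oct has 31 days (106 left).
Nov has 30 days (76 left).
Dec has 31 days (45 left).
Jan has 31 days (14 left).
14 days into Feb → Feb 14, 2018.

Feb 14, 2018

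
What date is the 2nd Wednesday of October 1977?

The first Wednesday of October 1977 is October 5.
The 2nd Wednesday is 1 weeks later: 5 + 7 = 12.

1977-10-12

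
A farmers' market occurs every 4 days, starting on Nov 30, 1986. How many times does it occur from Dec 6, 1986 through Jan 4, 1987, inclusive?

Occurrences land 4·i days after Nov 30, 1986 for i = 0, 1, 2, …
Dec 6, 1986 is 6 days after the start; 6 ÷ 4 = 1 remainder 2; since the remainder is 2, round up to i = 2. First occurrence in the window: #3 on Dec 8, 1986 (2×4 = 8 days in).
Jan 4, 1987 is 35 days after the start; 35 ÷ 4 = 8 remainder 3. Last occurrence in the window: #9 on Jan 1, 1987.
Occurrences #3 through #9: 7 in total.

7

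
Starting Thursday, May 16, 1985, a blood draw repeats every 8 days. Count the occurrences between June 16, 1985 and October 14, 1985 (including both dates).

Occurrences land 8·i days after May 16, 1985 for i = 0, 1, 2, …
June 16, 1985 is 31 days after the start; 31 ÷ 8 = 3 remainder 7; since the remainder is 7, round up to i = 4. First occurrence in the window: #5 on June 17, 1985 (4×8 = 32 days in).
October 14, 1985 is 151 days after the start; 151 ÷ 8 = 18 remainder 7. Last occurrence in the window: #19 on October 7, 1985.
Occurrences #5 through #19: 15 in total.

15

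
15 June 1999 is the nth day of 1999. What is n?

Days in months before June: 31 + 28 + 31 + 30 + 31 = 151.
Plus 15 days into June → day 166.

166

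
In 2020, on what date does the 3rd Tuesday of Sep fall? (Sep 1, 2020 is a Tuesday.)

Sep 15, 2020

Sep 2020 begins on a Tuesday, so the first Tuesday is Sep 1.
The 3rd Tuesday is 2 weeks later: 1 + 14 = 15.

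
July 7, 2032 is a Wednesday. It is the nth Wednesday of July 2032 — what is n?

1st

Day 7 falls in week ⌈7/7⌉ of the month.
Days 1–7 hold the 1st Wednesday, 8–14 the 2nd, 15–21 the 3rd, 22–28 the 4th, 29–31 the 5th.
7 is in the range for the 1st.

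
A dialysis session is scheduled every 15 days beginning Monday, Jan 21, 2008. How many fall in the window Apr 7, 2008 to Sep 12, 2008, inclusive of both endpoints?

10

Occurrences land 15·i days after Jan 21, 2008 for i = 0, 1, 2, …
Apr 7, 2008 is 77 days after the start; 77 ÷ 15 = 5 remainder 2; since the remainder is 2, round up to i = 6. First occurrence in the window: #7 on Apr 20, 2008 (6×15 = 90 days in).
Sep 12, 2008 is 235 days after the start; 235 ÷ 15 = 15 remainder 10. Last occurrence in the window: #16 on Sep 2, 2008.
Occurrences #7 through #16: 10 in total.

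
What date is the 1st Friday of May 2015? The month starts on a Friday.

May 2015 begins on a Friday, so the first Friday is May 1.

2015-05-01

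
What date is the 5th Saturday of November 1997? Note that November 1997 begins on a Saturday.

November 1997 begins on a Saturday, so the first Saturday is November 1.
The 5th Saturday is 4 weeks later: 1 + 28 = 29.

November 29, 1997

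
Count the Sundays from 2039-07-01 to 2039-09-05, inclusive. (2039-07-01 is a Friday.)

10

2039-07-01 is a Friday; the first Sunday on or after it is 2039-07-03 (2 days later).
From 2039-07-03 to 2039-09-05: 28 + 31 + 5 = 64 days (rest of July, August, September).
64 ÷ 7 = 9 full weeks with remainder 1, so 9 more Sundays after the first → 10.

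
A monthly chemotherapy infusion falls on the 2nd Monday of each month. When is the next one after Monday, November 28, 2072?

December 12, 2072

November 2072 starts on a Tuesday; its first Monday is the 7th, so the 2nd Monday is the 14th — November 14, 2072.
That is not after November 28, 2072, so look at December 2072.
December 2072 starts on a Thursday; its first Monday is the 5th, so the 2nd Monday is the 12th — December 12, 2072.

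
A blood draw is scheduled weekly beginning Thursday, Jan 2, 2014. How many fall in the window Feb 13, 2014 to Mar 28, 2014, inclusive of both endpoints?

7

Occurrences land 7·i days after Jan 2, 2014 for i = 0, 1, 2, …
Feb 13, 2014 is 42 days after the start; 42 ÷ 7 = 6 remainder 0. First occurrence in the window: #7 on Feb 13, 2014 (6×7 = 42 days in).
Mar 28, 2014 is 85 days after the start; 85 ÷ 7 = 12 remainder 1. Last occurrence in the window: #13 on Mar 27, 2014.
Occurrences #7 through #13: 7 in total.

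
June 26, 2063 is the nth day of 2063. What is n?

Days in months before June: 31 + 28 + 31 + 30 + 31 = 151.
Plus 26 days into June → day 177.

177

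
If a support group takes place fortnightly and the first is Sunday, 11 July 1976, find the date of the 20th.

The 20th occurrence is 19 intervals after the first: 19 × 14 = 266 days after 11 July 1976.
July has 31 days — 20 days to the end of July leaves 246.
August has 31 days (215 left).
September has 30 days (185 left).
October has 31 days (154 left).
November has 30 days (124 left).
December has 31 days (93 left).
January has 31 days (62 left).
February has 28 days (34 left).
March has 31 days (3 left).
3 days into April → 3 April 1977.

3 April 1977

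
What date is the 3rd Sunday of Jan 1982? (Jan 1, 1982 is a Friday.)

Jan 17, 1982

Jan 1982 begins on a Friday, so the first Sunday is Jan 3 (2 days later).
The 3rd Sunday is 2 weeks later: 3 + 14 = 17.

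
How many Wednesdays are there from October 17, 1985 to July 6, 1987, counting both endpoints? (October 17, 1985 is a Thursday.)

89

October 17, 1985 is a Thursday; the first Wednesday on or after it is October 23, 1985 (6 days later).
From October 23, 1985 to July 6, 1987: 69 + 365 + 187 = 621 days (rest of 1985, 1986, to July 6, 1987 in 1987).
621 ÷ 7 = 88 full weeks with remainder 5, so 88 more Wednesdays after the first → 89.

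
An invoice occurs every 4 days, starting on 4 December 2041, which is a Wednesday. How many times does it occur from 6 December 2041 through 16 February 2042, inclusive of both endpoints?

Occurrences land 4·i days after 4 December 2041 for i = 0, 1, 2, …
6 December 2041 is 2 days after the start; 2 ÷ 4 = 0 remainder 2; since the remainder is 2, round up to i = 1. First occurrence in the window: #2 on 8 December 2041 (1×4 = 4 days in).
16 February 2042 is 74 days after the start; 74 ÷ 4 = 18 remainder 2. Last occurrence in the window: #19 on 14 February 2042.
Occurrences #2 through #19: 18 in total.

18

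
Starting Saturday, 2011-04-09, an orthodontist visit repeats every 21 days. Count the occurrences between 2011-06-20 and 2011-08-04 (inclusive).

Occurrences land 21·i days after 2011-04-09 for i = 0, 1, 2, …
2011-06-20 is 72 days after the start; 72 ÷ 21 = 3 remainder 9; since the remainder is 9, round up to i = 4. First occurrence in the window: #5 on 2011-07-02 (4×21 = 84 days in).
2011-08-04 is 117 days after the start; 117 ÷ 21 = 5 remainder 12. Last occurrence in the window: #6 on 2011-07-23.
Occurrences #5 through #6: 2 in total.

2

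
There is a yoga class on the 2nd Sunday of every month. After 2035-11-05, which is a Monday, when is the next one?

2035-11-11

November 2035 starts on a Thursday; its first Sunday is the 4th, so the 2nd Sunday is the 11th — 2035-11-11.
2035-11-11 is after 2035-11-05, so that is the next one.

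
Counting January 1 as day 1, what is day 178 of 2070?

2070-06-27

January has 31 days (178 − 31 = 147 remain).
February has 28 days (147 − 28 = 119 remain).
March has 31 days (119 − 31 = 88 remain).
April has 30 days (88 − 30 = 58 remain).
May has 31 days (58 − 31 = 27 remain).
27 into June → June 27.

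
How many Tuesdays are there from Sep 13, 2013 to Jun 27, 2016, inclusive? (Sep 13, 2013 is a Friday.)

Sep 13, 2013 is a Friday; the first Tuesday on or after it is Sep 17, 2013 (4 days later).
From Sep 17, 2013 to Jun 27, 2016: 105 + 365 + 365 + 179 = 1014 days (rest of 2013, 2014, 2015, to Jun 27, 2016 in 2016).
1014 ÷ 7 = 144 full weeks with remainder 6, so 144 more Tuesdays after the first → 145.

145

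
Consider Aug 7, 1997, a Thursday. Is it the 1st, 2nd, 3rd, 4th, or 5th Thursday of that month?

1st

Day 7 falls in week ⌈7/7⌉ of the month.
Days 1–7 hold the 1st Thursday, 8–14 the 2nd, 15–21 the 3rd, 22–28 the 4th, 29–31 the 5th.
7 is in the range for the 1st.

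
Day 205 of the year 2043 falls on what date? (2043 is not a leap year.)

Jul 24, 2043

Jan has 31 days (205 − 31 = 174 remain).
Feb has 28 days (174 − 28 = 146 remain).
Mar has 31 days (146 − 31 = 115 remain).
Apr has 30 days (115 − 30 = 85 remain).
May has 31 days (85 − 31 = 54 remain).
Jun has 30 days (54 − 30 = 24 remain).
24 into Jul → Jul 24.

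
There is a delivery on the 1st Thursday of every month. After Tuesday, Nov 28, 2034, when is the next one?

Dec 7, 2034

Nov 2034 starts on a Wednesday, so its 1st Thursday is Nov 2, 2034 (1 day in).
That is not after Nov 28, 2034, so look at Dec 2034.
Dec 2034 starts on a Friday, so its 1st Thursday is Dec 7, 2034 (6 days in).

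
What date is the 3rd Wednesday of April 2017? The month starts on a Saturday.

2017-04-19

April 2017 begins on a Saturday, so the first Wednesday is April 5 (4 days later).
The 3rd Wednesday is 2 weeks later: 5 + 14 = 19.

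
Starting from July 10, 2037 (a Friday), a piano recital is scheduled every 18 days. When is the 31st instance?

January 1, 2039

The 31st occurrence is 30 intervals after the first: 30 × 18 = 540 days after July 10, 2037.
July has 31 days — 21 days to the end of July leaves 519.
From end of July to end of 2037 is 153 days (366 left).
2038 has 365 days (1 left).
1 day into January → January 1, 2039.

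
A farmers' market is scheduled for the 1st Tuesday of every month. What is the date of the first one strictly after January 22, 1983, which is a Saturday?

January 1983 starts on a Saturday, so its 1st Tuesday is January 4, 1983 (3 days in).
That is not after January 22, 1983, so look at February 1983.
February 1983 starts on a Tuesday, so its 1st Tuesday is February 1, 1983.

February 1, 1983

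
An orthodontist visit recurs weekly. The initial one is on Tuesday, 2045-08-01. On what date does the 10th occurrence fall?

2045-10-03

The 10th occurrence is 9 intervals after the first: 9 × 7 = 63 days after 2045-08-01.
August has 31 days — 30 days to the end of August leaves 33.
September has 30 days (3 left).
3 days into October → 2045-10-03.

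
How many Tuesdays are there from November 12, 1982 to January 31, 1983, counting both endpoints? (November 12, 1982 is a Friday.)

11

November 12, 1982 is a Friday; the first Tuesday on or after it is November 16, 1982 (4 days later).
From November 16, 1982 to January 31, 1983: 14 + 31 + 31 = 76 days (rest of November, December, January).
76 ÷ 7 = 10 full weeks with remainder 6, so 10 more Tuesdays after the first → 11.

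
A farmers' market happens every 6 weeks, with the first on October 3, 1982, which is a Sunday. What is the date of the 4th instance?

February 6, 1983

The 4th occurrence is 3 intervals after the first: 3 × 42 = 126 days after October 3, 1982.
October has 31 days — 28 days to the end of October leaves 98.
November has 30 days (68 left).
December has 31 days (37 left).
January has 31 days (6 left).
6 days into February → February 6, 1983.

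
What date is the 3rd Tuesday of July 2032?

July 2032 begins on a Thursday, so the first Tuesday is July 6 (5 days later).
The 3rd Tuesday is 2 weeks later: 6 + 14 = 20.

20 July 2032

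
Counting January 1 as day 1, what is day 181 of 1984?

January has 31 days (181 − 31 = 150 remain).
February has 29 days (150 − 29 = 121 remain).
March has 31 days (121 − 31 = 90 remain).
April has 30 days (90 − 30 = 60 remain).
May has 31 days (60 − 31 = 29 remain).
29 into June → June 29.

June 29, 1984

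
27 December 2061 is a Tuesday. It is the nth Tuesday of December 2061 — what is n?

4th

Day 27 falls in week ⌈27/7⌉ of the month.
Days 1–7 hold the 1st Tuesday, 8–14 the 2nd, 15–21 the 3rd, 22–28 the 4th, 29–31 the 5th.
27 is in the range for the 4th.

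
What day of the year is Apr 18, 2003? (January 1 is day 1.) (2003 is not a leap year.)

108

Days in months before Apr: 31 + 28 + 31 = 90.
Plus 18 days into Apr → day 108.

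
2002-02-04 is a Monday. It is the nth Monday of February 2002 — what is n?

Day 4 falls in week ⌈4/7⌉ of the month.
Days 1–7 hold the 1st Monday, 8–14 the 2nd, 15–21 the 3rd, 22–28 the 4th, 29–31 the 5th.
4 is in the range for the 1st.

1st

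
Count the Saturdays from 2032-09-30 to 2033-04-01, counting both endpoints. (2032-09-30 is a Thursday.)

26

2032-09-30 is a Thursday; the first Saturday on or after it is 2032-10-02 (2 days later).
From 2032-10-02 to 2033-04-01: 29 + 30 + 31 + 31 + 28 + 31 + 1 = 181 days (rest of October, November, December, January, February, March, April).
181 ÷ 7 = 25 full weeks with remainder 6, so 25 more Saturdays after the first → 26.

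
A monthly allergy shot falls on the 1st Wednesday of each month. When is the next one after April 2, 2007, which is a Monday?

April 2007 starts on a Sunday, so its 1st Wednesday is April 4, 2007 (3 days in).
April 4, 2007 is after April 2, 2007, so that is the next one.

April 4, 2007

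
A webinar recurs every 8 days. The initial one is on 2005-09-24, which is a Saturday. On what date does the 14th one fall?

2006-01-06

The 14th occurrence is 13 intervals after the first: 13 × 8 = 104 days after 2005-09-24.
September has 30 days — 6 days to the end of September leaves 98.
October has 31 days (67 left).
November has 30 days (37 left).
December has 31 days (6 left).
6 days into January → 2006-01-06.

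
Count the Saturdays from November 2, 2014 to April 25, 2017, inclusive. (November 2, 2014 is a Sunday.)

November 2, 2014 is a Sunday; the first Saturday on or after it is November 8, 2014 (6 days later).
From November 8, 2014 to April 25, 2017: 53 + 365 + 366 + 115 = 899 days (rest of 2014, 2015, 2016, to April 25, 2017 in 2017).
899 ÷ 7 = 128 full weeks with remainder 3, so 128 more Saturdays after the first → 129.

129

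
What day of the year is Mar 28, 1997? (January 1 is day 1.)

87

Days in months before Mar: 31 + 28 = 59.
Plus 28 days into Mar → day 87.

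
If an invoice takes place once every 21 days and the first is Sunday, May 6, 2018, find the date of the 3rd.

Jun 17, 2018

The 3rd occurrence is 2 intervals after the first: 2 × 21 = 42 days after May 6, 2018.
May has 31 days — 25 days to the end of May leaves 17.
17 days into Jun → Jun 17, 2018.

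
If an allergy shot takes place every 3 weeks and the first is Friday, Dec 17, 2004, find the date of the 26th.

May 26, 2006

The 26th occurrence is 25 intervals after the first: 25 × 21 = 525 days after Dec 17, 2004.
Dec has 31 days — 14 days to the end of Dec leaves 511.
2005 has 365 days (146 left).
Jan has 31 days (115 left).
Feb has 28 days (87 left).
Mar has 31 days (56 left).
Apr has 30 days (26 left).
26 days into May → May 26, 2006.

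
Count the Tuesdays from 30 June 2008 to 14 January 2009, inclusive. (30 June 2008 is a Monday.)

29

30 June 2008 is a Monday; the first Tuesday on or after it is 1 July 2008 (1 day later).
From 1 July 2008 to 14 January 2009: 30 + 31 + 30 + 31 + 30 + 31 + 14 = 197 days (rest of July, August, September, October, November, December, January).
197 ÷ 7 = 28 full weeks with remainder 1, so 28 more Tuesdays after the first → 29.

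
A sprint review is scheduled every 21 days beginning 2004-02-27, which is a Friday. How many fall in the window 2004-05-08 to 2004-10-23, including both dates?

Occurrences land 21·i days after 2004-02-27 for i = 0, 1, 2, …
2004-05-08 is 71 days after the start; 71 ÷ 21 = 3 remainder 8; since the remainder is 8, round up to i = 4. First occurrence in the window: #5 on 2004-05-21 (4×21 = 84 days in).
2004-10-23 is 239 days after the start; 239 ÷ 21 = 11 remainder 8. Last occurrence in the window: #12 on 2004-10-15.
Occurrences #5 through #12: 8 in total.

8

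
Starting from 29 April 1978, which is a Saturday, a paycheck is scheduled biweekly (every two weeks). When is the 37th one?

The 37th occurrence is 36 intervals after the first: 36 × 14 = 504 days after 29 April 1978.
April has 30 days — 1 day to the end of April leaves 503.
From end of April to end of 1978 is 245 days (258 left).
January has 31 days (227 left).
February has 28 days (199 left).
March has 31 days (168 left).
April has 30 days (138 left).
May has 31 days (107 left).
June has 30 days (77 left).
July has 31 days (46 left).
August has 31 days (15 left).
15 days into September → 15 September 1979.

15 September 1979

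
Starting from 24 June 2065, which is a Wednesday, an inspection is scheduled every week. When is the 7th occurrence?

5 August 2065

The 7th occurrence is 6 intervals after the first: 6 × 7 = 42 days after 24 June 2065.
June has 30 days — 6 days to the end of June leaves 36.
July has 31 days (5 left).
5 days into August → 5 August 2065.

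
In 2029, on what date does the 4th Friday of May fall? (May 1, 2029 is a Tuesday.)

2029-05-25

May 2029 begins on a Tuesday, so the first Friday is May 4 (3 days later).
The 4th Friday is 3 weeks later: 4 + 21 = 25.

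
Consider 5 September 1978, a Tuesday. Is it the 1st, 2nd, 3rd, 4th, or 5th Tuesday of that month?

1st

Day 5 falls in week ⌈5/7⌉ of the month.
Days 1–7 hold the 1st Tuesday, 8–14 the 2nd, 15–21 the 3rd, 22–28 the 4th, 29–31 the 5th.
5 is in the range for the 1st.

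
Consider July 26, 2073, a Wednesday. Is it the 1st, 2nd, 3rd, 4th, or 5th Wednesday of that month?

4th

Day 26 falls in week ⌈26/7⌉ of the month.
Days 1–7 hold the 1st Wednesday, 8–14 the 2nd, 15–21 the 3rd, 22–28 the 4th, 29–31 the 5th.
26 is in the range for the 4th.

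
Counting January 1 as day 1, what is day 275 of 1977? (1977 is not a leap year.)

January has 31 days (275 − 31 = 244 remain).
February has 28 days (244 − 28 = 216 remain).
March has 31 days (216 − 31 = 185 remain).
April has 30 days (185 − 30 = 155 remain).
May has 31 days (155 − 31 = 124 remain).
June has 30 days (124 − 30 = 94 remain).
July has 31 days (94 − 31 = 63 remain).
August has 31 days (63 − 31 = 32 remain).
September has 30 days (32 − 30 = 2 remain).
2 into October → October 2.

1977-10-02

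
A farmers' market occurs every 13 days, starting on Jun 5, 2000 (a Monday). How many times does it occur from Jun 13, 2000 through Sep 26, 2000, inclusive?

Occurrences land 13·i days after Jun 5, 2000 for i = 0, 1, 2, …
Jun 13, 2000 is 8 days after the start; 8 ÷ 13 = 0 remainder 8; since the remainder is 8, round up to i = 1. First occurrence in the window: #2 on Jun 18, 2000 (1×13 = 13 days in).
Sep 26, 2000 is 113 days after the start; 113 ÷ 13 = 8 remainder 9. Last occurrence in the window: #9 on Sep 17, 2000.
Occurrences #2 through #9: 8 in total.

8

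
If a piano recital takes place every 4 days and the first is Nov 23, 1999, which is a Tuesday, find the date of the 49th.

Jun 2, 2000

The 49th occurrence is 48 intervals after the first: 48 × 4 = 192 days after Nov 23, 1999.
Nov has 30 days — 7 days to the end of Nov leaves 185.
Dec has 31 days (154 left).
Jan has 31 days (123 left).
Feb has 29 days (94 left).
Mar has 31 days (63 left).
Apr has 30 days (33 left).
May has 31 days (2 left).
2 days into Jun → Jun 2, 2000.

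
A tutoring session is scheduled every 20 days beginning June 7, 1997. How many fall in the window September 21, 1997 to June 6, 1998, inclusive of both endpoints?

13

Occurrences land 20·i days after June 7, 1997 for i = 0, 1, 2, …
September 21, 1997 is 106 days after the start; 106 ÷ 20 = 5 remainder 6; since the remainder is 6, round up to i = 6. First occurrence in the window: #7 on October 5, 1997 (6×20 = 120 days in).
June 6, 1998 is 364 days after the start; 364 ÷ 20 = 18 remainder 4. Last occurrence in the window: #19 on June 2, 1998.
Occurrences #7 through #19: 13 in total.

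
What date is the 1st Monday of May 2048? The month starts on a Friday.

May 2048 begins on a Friday, so the first Monday is May 4 (3 days later).

2048-05-04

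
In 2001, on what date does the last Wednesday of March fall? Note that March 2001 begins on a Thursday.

March 28, 2001

March 2001 begins on a Thursday, so the first Wednesday is March 7 (6 days later).
March 2001 has 31 days. Adding weeks: 7, 14, 21, 28 — the last one ≤ 31 is the 28th.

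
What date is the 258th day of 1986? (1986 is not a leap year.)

Sep 15, 1986

Jan has 31 days (258 − 31 = 227 remain).
Feb has 28 days (227 − 28 = 199 remain).
Mar has 31 days (199 − 31 = 168 remain).
Apr has 30 days (168 − 30 = 138 remain).
May has 31 days (138 − 31 = 107 remain).
Jun has 30 days (107 − 30 = 77 remain).
Jul has 31 days (77 − 31 = 46 remain).
Aug has 31 days (46 − 31 = 15 remain).
15 into Sep → Sep 15.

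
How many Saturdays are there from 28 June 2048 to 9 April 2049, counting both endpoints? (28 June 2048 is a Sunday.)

40

28 June 2048 is a Sunday; the first Saturday on or after it is 4 July 2048 (6 days later).
From 4 July 2048 to 9 April 2049: 27 + 31 + 30 + 31 + 30 + 31 + 31 + 28 + 31 + 9 = 279 days (rest of July, August, September, October, November, December, January, February, March, April).
279 ÷ 7 = 39 full weeks with remainder 6, so 39 more Saturdays after the first → 40.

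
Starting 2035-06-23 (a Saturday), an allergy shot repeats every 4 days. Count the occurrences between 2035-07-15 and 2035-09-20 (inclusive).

17

Occurrences land 4·i days after 2035-06-23 for i = 0, 1, 2, …
2035-07-15 is 22 days after the start; 22 ÷ 4 = 5 remainder 2; since the remainder is 2, round up to i = 6. First occurrence in the window: #7 on 2035-07-17 (6×4 = 24 days in).
2035-09-20 is 89 days after the start; 89 ÷ 4 = 22 remainder 1. Last occurrence in the window: #23 on 2035-09-19.
Occurrences #7 through #23: 17 in total.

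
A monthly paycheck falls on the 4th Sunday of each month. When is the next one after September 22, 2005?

September 25, 2005

September 2005 starts on a Thursday; its first Sunday is the 4th, so the 4th Sunday is the 25th — September 25, 2005.
September 25, 2005 is after September 22, 2005, so that is the next one.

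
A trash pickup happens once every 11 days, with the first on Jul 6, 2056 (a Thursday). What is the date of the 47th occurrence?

Nov 24, 2057

The 47th occurrence is 46 intervals after the first: 46 × 11 = 506 days after Jul 6, 2056.
Jul has 31 days — 25 days to the end of Jul leaves 481.
From end of Jul to end of 2056 is 153 days (328 left).
Jan has 31 days (297 left).
Feb has 28 days (269 left).
Mar has 31 days (238 left).
Apr has 30 days (208 left).
May has 31 days (177 left).
Jun has 30 days (147 left).
Jul has 31 days (116 left).
Aug has 31 days (85 left).
Sep has 30 days (55 left).
Oct has 31 days (24 left).
24 days into Nov → Nov 24, 2057.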